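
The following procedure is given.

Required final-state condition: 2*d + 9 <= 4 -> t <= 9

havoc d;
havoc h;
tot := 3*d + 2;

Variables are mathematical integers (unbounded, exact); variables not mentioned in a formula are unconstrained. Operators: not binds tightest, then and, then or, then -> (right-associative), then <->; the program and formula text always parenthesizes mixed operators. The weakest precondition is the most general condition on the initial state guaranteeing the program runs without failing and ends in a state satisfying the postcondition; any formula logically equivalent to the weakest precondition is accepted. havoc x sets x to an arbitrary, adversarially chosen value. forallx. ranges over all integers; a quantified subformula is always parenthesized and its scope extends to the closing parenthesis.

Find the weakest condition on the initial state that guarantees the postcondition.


Working backward. After the program, the postcondition 2*d + 9 <= 4 -> t <= 9 must hold; in canonical form it is 2*d <= -5 -> t <= 9.
Before tot := 3*d + 2: 2*d <= -5 -> t <= 9
Before havoc h: 2*d <= -5 -> t <= 9
Before havoc d: forall d_1. (2*d_1 <= -5 -> t <= 9)
Answer: WP = forall d_1. (2*d_1 <= -5 -> t <= 9)


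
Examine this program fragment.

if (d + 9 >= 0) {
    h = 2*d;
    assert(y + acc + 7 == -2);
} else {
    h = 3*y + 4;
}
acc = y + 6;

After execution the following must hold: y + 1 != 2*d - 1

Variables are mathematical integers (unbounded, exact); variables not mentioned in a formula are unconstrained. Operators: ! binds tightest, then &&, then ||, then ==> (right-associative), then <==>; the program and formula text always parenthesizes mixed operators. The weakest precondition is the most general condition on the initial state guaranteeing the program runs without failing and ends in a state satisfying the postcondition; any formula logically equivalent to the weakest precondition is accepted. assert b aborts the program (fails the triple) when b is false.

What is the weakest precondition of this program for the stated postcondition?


Working backward. After the program, the postcondition y + 1 != 2*d - 1 must hold; in canonical form it is y != 2*d - 2.
Before acc := y + 6: y != 2*d - 2
Then branch requires acc + y == -9 && y != 2*d - 2; else branch requires y != 2*d - 2.
Before the if: (d >= -9 ==> (acc + y == -9 && y != 2*d - 2)) && ((!(d >= -9)) ==> y != 2*d - 2)
Answer: WP = (d >= -9 ==> (acc + y == -9 && y != 2*d - 2)) && ((!(d >= -9)) ==> y != 2*d - 2)


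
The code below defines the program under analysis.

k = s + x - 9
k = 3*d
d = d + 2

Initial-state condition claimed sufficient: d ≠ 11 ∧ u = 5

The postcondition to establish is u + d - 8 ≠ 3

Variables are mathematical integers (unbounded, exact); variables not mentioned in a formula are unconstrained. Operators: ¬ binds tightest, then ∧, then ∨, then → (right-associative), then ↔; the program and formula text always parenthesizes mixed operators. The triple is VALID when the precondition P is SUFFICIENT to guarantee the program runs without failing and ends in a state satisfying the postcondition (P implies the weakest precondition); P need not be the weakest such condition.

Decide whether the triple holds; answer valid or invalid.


Working backward. After the program, the postcondition u + d - 8 ≠ 3 must hold; in canonical form it is d + u ≠ 11.
Before d := d + 2: d + u ≠ 9
Before k := 3*d: d + u ≠ 9
Before k := s + x - 9: d + u ≠ 9
The weakest precondition is d + u ≠ 9.
Check whether d ≠ 11 ∧ u = 5 implies it.
Countermodel: at the initial state d = 4, u = 5, the precondition holds but the weakest precondition fails.
Answer: invalid


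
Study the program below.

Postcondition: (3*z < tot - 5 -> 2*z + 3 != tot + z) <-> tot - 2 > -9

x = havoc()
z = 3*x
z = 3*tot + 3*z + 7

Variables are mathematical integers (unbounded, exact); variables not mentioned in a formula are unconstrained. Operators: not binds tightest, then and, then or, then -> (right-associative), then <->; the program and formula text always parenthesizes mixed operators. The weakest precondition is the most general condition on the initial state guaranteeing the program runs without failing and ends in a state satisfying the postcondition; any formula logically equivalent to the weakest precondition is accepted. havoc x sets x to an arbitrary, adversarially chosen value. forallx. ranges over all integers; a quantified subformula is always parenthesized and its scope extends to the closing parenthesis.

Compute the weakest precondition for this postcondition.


Working backward. After the program, the postcondition (3*z < tot - 5 -> 2*z + 3 != tot + z) <-> tot - 2 > -9 must hold; in canonical form it is (3*z < tot - 5 -> z != tot - 3) <-> tot > -7.
Before z := 3*tot + 3*z + 7: (8*tot + 9*z < -26 -> 2*tot + 3*z != -10) <-> tot > -7
Before z := 3*x: (8*tot + 27*x < -26 -> 2*tot + 9*x != -10) <-> tot > -7
Before havoc x: forall x_1. ((8*tot + 27*x_1 < -26 -> 2*tot + 9*x_1 != -10) <-> tot > -7)
Answer: WP = forall x_1. ((8*tot + 27*x_1 < -26 -> 2*tot + 9*x_1 != -10) <-> tot > -7)


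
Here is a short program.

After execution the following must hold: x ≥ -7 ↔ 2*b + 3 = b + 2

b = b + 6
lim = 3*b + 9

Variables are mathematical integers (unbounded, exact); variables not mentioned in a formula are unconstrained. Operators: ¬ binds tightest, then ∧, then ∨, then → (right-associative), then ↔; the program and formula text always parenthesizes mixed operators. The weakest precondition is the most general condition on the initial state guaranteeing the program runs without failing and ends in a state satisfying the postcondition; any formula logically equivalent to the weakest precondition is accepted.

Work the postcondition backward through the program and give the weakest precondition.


Working backward. After the program, the postcondition x ≥ -7 ↔ 2*b + 3 = b + 2 must hold; in canonical form it is x ≥ -7 ↔ b = -1.
Before lim := 3*b + 9: x ≥ -7 ↔ b = -1
Before b := b + 6: x ≥ -7 ↔ b = -7
Answer: WP = x ≥ -7 ↔ b = -7


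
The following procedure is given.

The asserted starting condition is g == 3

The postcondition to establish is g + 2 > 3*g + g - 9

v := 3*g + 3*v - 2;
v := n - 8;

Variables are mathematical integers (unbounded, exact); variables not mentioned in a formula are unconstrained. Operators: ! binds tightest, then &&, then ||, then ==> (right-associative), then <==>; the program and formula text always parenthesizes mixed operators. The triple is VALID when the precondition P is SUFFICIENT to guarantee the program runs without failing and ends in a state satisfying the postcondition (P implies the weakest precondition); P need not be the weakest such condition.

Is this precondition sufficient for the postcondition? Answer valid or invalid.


Working backward. After the program, the postcondition g + 2 > 3*g + g - 9 must hold; in canonical form it is 3*g < 11.
Before v := n - 8: 3*g < 11
Before v := 3*g + 3*v - 2: 3*g < 11
The weakest precondition is 3*g < 11.
Check whether g == 3 implies it.
Every state satisfying the precondition satisfies the weakest precondition: the implication holds.
Answer: valid


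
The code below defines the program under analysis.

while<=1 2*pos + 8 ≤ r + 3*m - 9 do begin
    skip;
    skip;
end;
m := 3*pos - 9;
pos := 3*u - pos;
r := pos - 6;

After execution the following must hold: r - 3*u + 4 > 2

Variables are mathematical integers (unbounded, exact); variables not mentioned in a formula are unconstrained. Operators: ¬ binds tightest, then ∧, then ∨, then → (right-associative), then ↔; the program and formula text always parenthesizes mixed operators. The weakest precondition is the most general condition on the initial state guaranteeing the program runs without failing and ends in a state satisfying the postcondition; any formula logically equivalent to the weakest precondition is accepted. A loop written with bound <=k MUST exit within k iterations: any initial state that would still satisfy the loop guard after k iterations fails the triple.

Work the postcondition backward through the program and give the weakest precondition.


Working backward. After the program, the postcondition r - 3*u + 4 > 2 must hold; in canonical form it is r > 3*u - 2.
Before r := pos - 6: pos > 3*u + 4
Before pos := 3*u - pos: pos < -4
Before m := 3*pos - 9: pos < -4
Before the loop (bound <=1), unroll the exhaustion recursion (WP_0 = exit-now case; WP_j = one more guarded iteration, up to j = 1):
  WP_0: (¬(2*pos ≤ 3*m + r - 17)) ∧ pos < -4
  WP_1: (2*pos ≤ 3*m + r - 17 → ((¬(2*pos ≤ 3*m + r - 17)) ∧ pos < -4)) ∧ ((¬(2*pos ≤ 3*m + r - 17)) → pos < -4)
So before the loop: (2*pos ≤ 3*m + r - 17 → ((¬(2*pos ≤ 3*m + r - 17)) ∧ pos < -4)) ∧ ((¬(2*pos ≤ 3*m + r - 17)) → pos < -4)
Answer: WP = (2*pos ≤ 3*m + r - 17 → ((¬(2*pos ≤ 3*m + r - 17)) ∧ pos < -4)) ∧ ((¬(2*pos ≤ 3*m + r - 17)) → pos < -4)


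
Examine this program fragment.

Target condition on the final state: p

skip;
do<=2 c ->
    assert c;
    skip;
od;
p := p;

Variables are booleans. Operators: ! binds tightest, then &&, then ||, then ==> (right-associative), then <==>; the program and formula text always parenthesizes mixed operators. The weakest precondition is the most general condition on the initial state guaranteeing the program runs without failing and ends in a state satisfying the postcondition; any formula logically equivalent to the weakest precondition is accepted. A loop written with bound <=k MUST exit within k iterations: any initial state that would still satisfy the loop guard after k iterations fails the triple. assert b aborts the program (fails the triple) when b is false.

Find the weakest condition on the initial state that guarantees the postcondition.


Working backward. After the program, p must hold.
Before p := p: p
Before the loop (bound <=2), unroll the exhaustion recursion (WP_0 = exit-now case; WP_j = one more guarded iteration, up to j = 2):
  WP_0: (!c) && p
  WP_1: (!c) && ((!c) ==> p)
  WP_2: (!c) && ((!c) ==> p)
So before the loop: (!c) && ((!c) ==> p)
Before skip: (!c) && ((!c) ==> p)
Answer: WP = (!c) && ((!c) ==> p)


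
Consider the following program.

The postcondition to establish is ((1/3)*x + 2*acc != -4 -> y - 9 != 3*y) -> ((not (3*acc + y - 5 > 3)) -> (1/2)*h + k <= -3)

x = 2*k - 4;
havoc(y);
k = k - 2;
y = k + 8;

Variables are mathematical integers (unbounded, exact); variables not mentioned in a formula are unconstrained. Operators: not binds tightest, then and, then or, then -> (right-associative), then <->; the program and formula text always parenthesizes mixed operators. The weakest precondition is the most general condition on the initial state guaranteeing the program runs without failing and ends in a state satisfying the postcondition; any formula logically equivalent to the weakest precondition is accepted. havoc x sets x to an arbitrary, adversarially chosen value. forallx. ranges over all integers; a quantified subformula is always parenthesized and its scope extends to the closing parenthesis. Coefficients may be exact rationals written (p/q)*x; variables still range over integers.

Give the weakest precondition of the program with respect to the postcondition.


Working backward. After the program, the postcondition ((1/3)*x + 2*acc != -4 -> y - 9 != 3*y) -> ((not (3*acc + y - 5 > 3)) -> (1/2)*h + k <= -3) must hold; in canonical form it is (2*acc + (1/3)*x != -4 -> 2*y != -9) -> ((not (3*acc + y > 8)) -> (1/2)*h + k <= -3).
Before y := k + 8: (2*acc + (1/3)*x != -4 -> 2*k != -25) -> ((not (3*acc + k > 0)) -> (1/2)*h + k <= -3)
Before k := k - 2: (2*acc + (1/3)*x != -4 -> 2*k != -21) -> ((not (3*acc + k > 2)) -> (1/2)*h + k <= -1)
Before havoc y: (2*acc + (1/3)*x != -4 -> 2*k != -21) -> ((not (3*acc + k > 2)) -> (1/2)*h + k <= -1)
Before x := 2*k - 4: (2*acc + (2/3)*k != -8/3 -> 2*k != -21) -> ((not (3*acc + k > 2)) -> (1/2)*h + k <= -1)
Answer: WP = (2*acc + (2/3)*k != -8/3 -> 2*k != -21) -> ((not (3*acc + k > 2)) -> (1/2)*h + k <= -1)


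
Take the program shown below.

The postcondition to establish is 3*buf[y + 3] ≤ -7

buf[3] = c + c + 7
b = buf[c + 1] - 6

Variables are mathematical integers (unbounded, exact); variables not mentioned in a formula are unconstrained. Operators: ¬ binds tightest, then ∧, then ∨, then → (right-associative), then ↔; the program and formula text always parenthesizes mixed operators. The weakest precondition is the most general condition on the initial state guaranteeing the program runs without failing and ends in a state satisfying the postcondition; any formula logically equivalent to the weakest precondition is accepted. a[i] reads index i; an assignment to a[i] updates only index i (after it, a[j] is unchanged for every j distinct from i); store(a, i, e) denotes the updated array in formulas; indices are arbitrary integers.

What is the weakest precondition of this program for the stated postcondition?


Working backward. After the program, 3*buf[y + 3] ≤ -7 must hold.
Before b := buf[c + 1] - 6: 3*buf[y + 3] ≤ -7
Before buf[3] := c + c + 7: 3*store(buf, 3, 2*c + 7)[y + 3] ≤ -7
Answer: WP = 3*store(buf, 3, 2*c + 7)[y + 3] ≤ -7


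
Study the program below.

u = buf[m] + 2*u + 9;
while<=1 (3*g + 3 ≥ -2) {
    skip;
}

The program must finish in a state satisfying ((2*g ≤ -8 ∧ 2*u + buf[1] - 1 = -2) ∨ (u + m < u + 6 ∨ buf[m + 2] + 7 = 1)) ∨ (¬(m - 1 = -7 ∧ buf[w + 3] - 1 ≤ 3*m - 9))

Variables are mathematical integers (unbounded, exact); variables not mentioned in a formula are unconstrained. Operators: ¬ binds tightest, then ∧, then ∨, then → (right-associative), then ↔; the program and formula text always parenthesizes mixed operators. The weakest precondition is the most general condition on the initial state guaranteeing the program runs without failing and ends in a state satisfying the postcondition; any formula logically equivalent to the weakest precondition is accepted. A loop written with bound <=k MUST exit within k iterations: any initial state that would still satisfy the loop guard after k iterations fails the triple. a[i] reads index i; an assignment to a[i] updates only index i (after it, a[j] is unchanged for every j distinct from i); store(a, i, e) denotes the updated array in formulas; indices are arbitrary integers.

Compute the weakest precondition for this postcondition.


Working backward. After the program, the postcondition ((2*g ≤ -8 ∧ 2*u + buf[1] - 1 = -2) ∨ (u + m < u + 6 ∨ buf[m + 2] + 7 = 1)) ∨ (¬(m - 1 = -7 ∧ buf[w + 3] - 1 ≤ 3*m - 9)) must hold; in canonical form it is (2*g ≤ -8 ∧ buf[1] + 2*u = -1) ∨ m < 6 ∨ buf[m + 2] = -6 ∨ (¬(m = -6 ∧ buf[w + 3] ≤ 3*m - 8)).
Before the loop (bound <=1), unroll the exhaustion recursion (WP_0 = exit-now case; WP_j = one more guarded iteration, up to j = 1):
  WP_0: (¬(3*g ≥ -5)) ∧ ((2*g ≤ -8 ∧ buf[1] + 2*u = -1) ∨ m < 6 ∨ buf[m + 2] = -6 ∨ (¬(m = -6 ∧ buf[w + 3] ≤ 3*m - 8)))
  WP_1: (3*g ≥ -5 → ((¬(3*g ≥ -5)) ∧ ((2*g ≤ -8 ∧ buf[1] + 2*u = -1) ∨ m < 6 ∨ buf[m + 2] = -6 ∨ (¬(m = -6 ∧ buf[w + 3] ≤ 3*m - 8))))) ∧ ((¬(3*g ≥ -5)) → ((2*g ≤ -8 ∧ buf[1] + 2*u = -1) ∨ m < 6 ∨ buf[m + 2] = -6 ∨ (¬(m = -6 ∧ buf[w + 3] ≤ 3*m - 8))))
So before the loop: (3*g ≥ -5 → ((¬(3*g ≥ -5)) ∧ ((2*g ≤ -8 ∧ buf[1] + 2*u = -1) ∨ m < 6 ∨ buf[m + 2] = -6 ∨ (¬(m = -6 ∧ buf[w + 3] ≤ 3*m - 8))))) ∧ ((¬(3*g ≥ -5)) → ((2*g ≤ -8 ∧ buf[1] + 2*u = -1) ∨ m < 6 ∨ buf[m + 2] = -6 ∨ (¬(m = -6 ∧ buf[w + 3] ≤ 3*m - 8))))
Before u := buf[m] + 2*u + 9: (3*g ≥ -5 → ((¬(3*g ≥ -5)) ∧ ((2*g ≤ -8 ∧ buf[1] + 2*buf[m] + 4*u = -19) ∨ m < 6 ∨ buf[m + 2] = -6 ∨ (¬(m = -6 ∧ buf[w + 3] ≤ 3*m - 8))))) ∧ ((¬(3*g ≥ -5)) → ((2*g ≤ -8 ∧ buf[1] + 2*buf[m] + 4*u = -19) ∨ m < 6 ∨ buf[m + 2] = -6 ∨ (¬(m = -6 ∧ buf[w + 3] ≤ 3*m - 8))))
Answer: WP = (3*g ≥ -5 → ((¬(3*g ≥ -5)) ∧ ((2*g ≤ -8 ∧ buf[1] + 2*buf[m] + 4*u = -19) ∨ m < 6 ∨ buf[m + 2] = -6 ∨ (¬(m = -6 ∧ buf[w + 3] ≤ 3*m - 8))))) ∧ ((¬(3*g ≥ -5)) → ((2*g ≤ -8 ∧ buf[1] + 2*buf[m] + 4*u = -19) ∨ m < 6 ∨ buf[m + 2] = -6 ∨ (¬(m = -6 ∧ buf[w + 3] ≤ 3*m - 8))))


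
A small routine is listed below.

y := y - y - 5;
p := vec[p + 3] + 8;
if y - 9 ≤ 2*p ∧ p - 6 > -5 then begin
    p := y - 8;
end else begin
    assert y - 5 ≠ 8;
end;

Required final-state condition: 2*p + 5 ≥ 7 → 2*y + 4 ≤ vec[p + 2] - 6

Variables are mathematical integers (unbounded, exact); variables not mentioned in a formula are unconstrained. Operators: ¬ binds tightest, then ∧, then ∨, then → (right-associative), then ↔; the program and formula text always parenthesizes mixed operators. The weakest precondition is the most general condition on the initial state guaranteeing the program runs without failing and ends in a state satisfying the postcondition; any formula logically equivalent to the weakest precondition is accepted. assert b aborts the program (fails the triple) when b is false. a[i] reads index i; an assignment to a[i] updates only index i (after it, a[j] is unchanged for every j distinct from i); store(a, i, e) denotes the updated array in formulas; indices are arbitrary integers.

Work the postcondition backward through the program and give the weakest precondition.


Working backward. After the program, the postcondition 2*p + 5 ≥ 7 → 2*y + 4 ≤ vec[p + 2] - 6 must hold; in canonical form it is 2*p ≥ 2 → 2*y ≤ vec[p + 2] - 10.
Then branch requires 2*y ≥ 18 → 2*y ≤ vec[y - 6] - 10; else branch requires y ≠ 13 ∧ (2*p ≥ 2 → 2*y ≤ vec[p + 2] - 10).
Before the if: ((y ≤ 2*p + 9 ∧ p > 1) → (2*y ≥ 18 → 2*y ≤ vec[y - 6] - 10)) ∧ ((¬(y ≤ 2*p + 9 ∧ p > 1)) → (y ≠ 13 ∧ (2*p ≥ 2 → 2*y ≤ vec[p + 2] - 10)))
Before p := vec[p + 3] + 8: ((y ≤ 2*vec[p + 3] + 25 ∧ vec[p + 3] > -7) → (2*y ≥ 18 → 2*y ≤ vec[y - 6] - 10)) ∧ ((¬(y ≤ 2*vec[p + 3] + 25 ∧ vec[p + 3] > -7)) → (y ≠ 13 ∧ (2*vec[p + 3] ≥ -14 → 2*y ≤ vec[vec[p + 3] + 10] - 10)))
Before y := y - y - 5: (¬(2*vec[p + 3] ≥ -30 ∧ vec[p + 3] > -7)) → (2*vec[p + 3] ≥ -14 → vec[vec[p + 3] + 10] ≥ 0)
Answer: WP = (¬(2*vec[p + 3] ≥ -30 ∧ vec[p + 3] > -7)) → (2*vec[p + 3] ≥ -14 → vec[vec[p + 3] + 10] ≥ 0)


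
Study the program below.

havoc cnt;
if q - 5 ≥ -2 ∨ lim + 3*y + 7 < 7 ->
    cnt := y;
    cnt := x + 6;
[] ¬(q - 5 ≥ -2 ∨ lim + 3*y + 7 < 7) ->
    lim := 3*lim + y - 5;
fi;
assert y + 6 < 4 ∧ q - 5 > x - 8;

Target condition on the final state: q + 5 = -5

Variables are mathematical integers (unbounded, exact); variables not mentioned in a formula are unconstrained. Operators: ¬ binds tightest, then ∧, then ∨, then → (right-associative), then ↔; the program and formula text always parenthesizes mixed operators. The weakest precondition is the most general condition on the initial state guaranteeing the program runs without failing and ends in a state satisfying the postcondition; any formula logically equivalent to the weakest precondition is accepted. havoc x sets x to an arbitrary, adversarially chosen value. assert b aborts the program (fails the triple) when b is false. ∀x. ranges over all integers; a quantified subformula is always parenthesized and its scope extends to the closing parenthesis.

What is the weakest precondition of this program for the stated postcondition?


Working backward. After the program, the postcondition q + 5 = -5 must hold; in canonical form it is q = -10.
Before assert y + 6 < 4 ∧ q - 5 > x - 8: y < -2 ∧ q > x - 3 ∧ q = -10
Then branch requires y < -2 ∧ q > x - 3 ∧ q = -10; else branch requires y < -2 ∧ q > x - 3 ∧ q = -10.
Before the if: ((q ≥ 3 ∨ lim + 3*y < 0) → (y < -2 ∧ q > x - 3 ∧ q = -10)) ∧ ((¬(q ≥ 3 ∨ lim + 3*y < 0)) → (y < -2 ∧ q > x - 3 ∧ q = -10))
Before havoc cnt: ((q ≥ 3 ∨ lim + 3*y < 0) → (y < -2 ∧ q > x - 3 ∧ q = -10)) ∧ ((¬(q ≥ 3 ∨ lim + 3*y < 0)) → (y < -2 ∧ q > x - 3 ∧ q = -10))
Answer: WP = ((q ≥ 3 ∨ lim + 3*y < 0) → (y < -2 ∧ q > x - 3 ∧ q = -10)) ∧ ((¬(q ≥ 3 ∨ lim + 3*y < 0)) → (y < -2 ∧ q > x - 3 ∧ q = -10))


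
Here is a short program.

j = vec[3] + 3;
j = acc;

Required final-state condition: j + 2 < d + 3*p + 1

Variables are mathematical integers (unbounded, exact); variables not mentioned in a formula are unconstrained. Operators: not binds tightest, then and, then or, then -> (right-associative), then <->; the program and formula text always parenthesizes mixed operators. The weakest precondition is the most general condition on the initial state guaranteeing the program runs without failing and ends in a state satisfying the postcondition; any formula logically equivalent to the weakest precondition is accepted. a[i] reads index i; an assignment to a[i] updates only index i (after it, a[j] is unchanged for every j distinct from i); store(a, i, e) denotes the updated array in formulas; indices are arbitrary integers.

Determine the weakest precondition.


Working backward. After the program, the postcondition j + 2 < d + 3*p + 1 must hold; in canonical form it is j < d + 3*p - 1.
Before j := acc: acc < d + 3*p - 1
Before j := vec[3] + 3: acc < d + 3*p - 1
Answer: WP = acc < d + 3*p - 1


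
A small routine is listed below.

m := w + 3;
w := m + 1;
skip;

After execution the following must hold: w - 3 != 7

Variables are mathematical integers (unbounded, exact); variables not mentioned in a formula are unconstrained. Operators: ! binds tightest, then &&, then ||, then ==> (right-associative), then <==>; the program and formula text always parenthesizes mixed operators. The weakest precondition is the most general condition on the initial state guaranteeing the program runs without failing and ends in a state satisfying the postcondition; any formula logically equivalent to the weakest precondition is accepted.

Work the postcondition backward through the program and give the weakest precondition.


Working backward. After the program, the postcondition w - 3 != 7 must hold; in canonical form it is w != 10.
Before skip: w != 10
Before w := m + 1: m != 9
Before m := w + 3: w != 6
Answer: WP = w != 6


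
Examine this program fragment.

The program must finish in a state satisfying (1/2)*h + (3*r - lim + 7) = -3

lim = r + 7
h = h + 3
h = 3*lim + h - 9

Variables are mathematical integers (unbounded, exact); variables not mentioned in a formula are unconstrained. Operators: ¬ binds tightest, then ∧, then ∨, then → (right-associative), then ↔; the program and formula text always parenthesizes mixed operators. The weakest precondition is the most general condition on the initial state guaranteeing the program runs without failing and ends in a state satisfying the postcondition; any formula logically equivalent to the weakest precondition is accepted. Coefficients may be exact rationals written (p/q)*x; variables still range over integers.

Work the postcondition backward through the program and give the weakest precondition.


Working backward. After the program, the postcondition (1/2)*h + (3*r - lim + 7) = -3 must hold; in canonical form it is (1/2)*h + 3*r = lim - 10.
Before h := 3*lim + h - 9: (1/2)*h + (1/2)*lim + 3*r = -11/2
Before h := h + 3: (1/2)*h + (1/2)*lim + 3*r = -7
Before lim := r + 7: (1/2)*h + (7/2)*r = -21/2
Answer: WP = (1/2)*h + (7/2)*r = -21/2


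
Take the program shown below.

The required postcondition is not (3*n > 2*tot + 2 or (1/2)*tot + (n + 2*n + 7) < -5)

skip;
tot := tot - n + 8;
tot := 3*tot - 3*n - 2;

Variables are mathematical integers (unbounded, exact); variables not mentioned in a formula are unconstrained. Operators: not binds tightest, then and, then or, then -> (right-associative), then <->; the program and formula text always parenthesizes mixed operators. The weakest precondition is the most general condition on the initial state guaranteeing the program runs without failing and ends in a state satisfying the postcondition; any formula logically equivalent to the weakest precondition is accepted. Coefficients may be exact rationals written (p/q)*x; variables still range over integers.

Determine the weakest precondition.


Working backward. After the program, the postcondition not (3*n > 2*tot + 2 or (1/2)*tot + (n + 2*n + 7) < -5) must hold; in canonical form it is not (3*n > 2*tot + 2 or 3*n + (1/2)*tot < -12).
Before tot := 3*tot - 3*n - 2: not (9*n > 6*tot - 2 or (3/2)*n + (3/2)*tot < -11)
Before tot := tot - n + 8: not (15*n > 6*tot + 46 or (3/2)*tot < -23)
Before skip: not (15*n > 6*tot + 46 or (3/2)*tot < -23)
Answer: WP = not (15*n > 6*tot + 46 or (3/2)*tot < -23)


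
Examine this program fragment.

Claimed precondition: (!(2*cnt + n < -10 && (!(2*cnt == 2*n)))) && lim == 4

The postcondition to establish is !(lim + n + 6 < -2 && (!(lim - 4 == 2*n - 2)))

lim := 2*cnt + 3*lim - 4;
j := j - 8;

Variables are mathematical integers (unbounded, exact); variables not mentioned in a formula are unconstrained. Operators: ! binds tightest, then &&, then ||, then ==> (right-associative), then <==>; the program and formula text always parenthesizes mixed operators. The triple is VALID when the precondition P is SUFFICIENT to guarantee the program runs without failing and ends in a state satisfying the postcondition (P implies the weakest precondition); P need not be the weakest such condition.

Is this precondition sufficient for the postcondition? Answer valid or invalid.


Working backward. After the program, the postcondition !(lim + n + 6 < -2 && (!(lim - 4 == 2*n - 2))) must hold; in canonical form it is !(lim + n < -8 && (!(lim == 2*n + 2))).
Before j := j - 8: !(lim + n < -8 && (!(lim == 2*n + 2)))
Before lim := 2*cnt + 3*lim - 4: !(2*cnt + 3*lim + n < -4 && (!(2*cnt + 3*lim == 2*n + 6)))
The weakest precondition is !(2*cnt + 3*lim + n < -4 && (!(2*cnt + 3*lim == 2*n + 6))).
Check whether (!(2*cnt + n < -10 && (!(2*cnt == 2*n)))) && lim == 4 implies it.
Countermodel: at the initial state cnt = -6, lim = 4, n = -6, the precondition holds but the weakest precondition fails.
Answer: invalid


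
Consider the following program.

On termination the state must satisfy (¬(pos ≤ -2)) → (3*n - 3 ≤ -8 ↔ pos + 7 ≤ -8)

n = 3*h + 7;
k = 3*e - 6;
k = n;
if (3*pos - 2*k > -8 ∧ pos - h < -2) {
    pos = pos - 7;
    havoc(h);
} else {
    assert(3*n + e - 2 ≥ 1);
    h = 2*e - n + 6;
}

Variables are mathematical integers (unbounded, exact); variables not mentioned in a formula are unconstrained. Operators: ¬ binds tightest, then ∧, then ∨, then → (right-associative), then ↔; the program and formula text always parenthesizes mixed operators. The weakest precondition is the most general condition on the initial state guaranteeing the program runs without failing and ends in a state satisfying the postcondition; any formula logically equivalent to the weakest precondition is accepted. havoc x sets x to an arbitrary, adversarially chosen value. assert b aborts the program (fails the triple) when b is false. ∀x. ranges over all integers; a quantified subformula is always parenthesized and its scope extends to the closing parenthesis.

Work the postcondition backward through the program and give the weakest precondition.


Working backward. After the program, the postcondition (¬(pos ≤ -2)) → (3*n - 3 ≤ -8 ↔ pos + 7 ≤ -8) must hold; in canonical form it is (¬(pos ≤ -2)) → (3*n ≤ -5 ↔ pos ≤ -15).
Then branch requires (¬(pos ≤ 5)) → (3*n ≤ -5 ↔ pos ≤ -8); else branch requires e + 3*n ≥ 3 ∧ ((¬(pos ≤ -2)) → (3*n ≤ -5 ↔ pos ≤ -15)).
Before the if: ((3*pos > 2*k - 8 ∧ pos < h - 2) → ((¬(pos ≤ 5)) → (3*n ≤ -5 ↔ pos ≤ -8))) ∧ ((¬(3*pos > 2*k - 8 ∧ pos < h - 2)) → (e + 3*n ≥ 3 ∧ ((¬(pos ≤ -2)) → (3*n ≤ -5 ↔ pos ≤ -15))))
Before k := n: ((3*pos > 2*n - 8 ∧ pos < h - 2) → ((¬(pos ≤ 5)) → (3*n ≤ -5 ↔ pos ≤ -8))) ∧ ((¬(3*pos > 2*n - 8 ∧ pos < h - 2)) → (e + 3*n ≥ 3 ∧ ((¬(pos ≤ -2)) → (3*n ≤ -5 ↔ pos ≤ -15))))
Before k := 3*e - 6: ((3*pos > 2*n - 8 ∧ pos < h - 2) → ((¬(pos ≤ 5)) → (3*n ≤ -5 ↔ pos ≤ -8))) ∧ ((¬(3*pos > 2*n - 8 ∧ pos < h - 2)) → (e + 3*n ≥ 3 ∧ ((¬(pos ≤ -2)) → (3*n ≤ -5 ↔ pos ≤ -15))))
Before n := 3*h + 7: ((3*pos > 6*h + 6 ∧ pos < h - 2) → ((¬(pos ≤ 5)) → (9*h ≤ -26 ↔ pos ≤ -8))) ∧ ((¬(3*pos > 6*h + 6 ∧ pos < h - 2)) → (e + 9*h ≥ -18 ∧ ((¬(pos ≤ -2)) → (9*h ≤ -26 ↔ pos ≤ -15))))
Answer: WP = ((3*pos > 6*h + 6 ∧ pos < h - 2) → ((¬(pos ≤ 5)) → (9*h ≤ -26 ↔ pos ≤ -8))) ∧ ((¬(3*pos > 6*h + 6 ∧ pos < h - 2)) → (e + 9*h ≥ -18 ∧ ((¬(pos ≤ -2)) → (9*h ≤ -26 ↔ pos ≤ -15))))


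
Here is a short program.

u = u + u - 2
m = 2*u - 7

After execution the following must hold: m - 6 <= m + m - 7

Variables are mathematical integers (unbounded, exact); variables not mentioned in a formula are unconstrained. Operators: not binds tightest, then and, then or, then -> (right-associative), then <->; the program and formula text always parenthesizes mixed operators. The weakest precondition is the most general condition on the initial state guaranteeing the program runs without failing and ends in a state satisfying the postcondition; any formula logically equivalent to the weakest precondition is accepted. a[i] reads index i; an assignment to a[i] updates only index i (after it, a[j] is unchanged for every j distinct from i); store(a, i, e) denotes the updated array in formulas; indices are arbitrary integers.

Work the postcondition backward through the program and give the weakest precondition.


Working backward. After the program, the postcondition m - 6 <= m + m - 7 must hold; in canonical form it is m >= 1.
Before m := 2*u - 7: 2*u >= 8
Before u := u + u - 2: 4*u >= 12
Answer: WP = 4*u >= 12


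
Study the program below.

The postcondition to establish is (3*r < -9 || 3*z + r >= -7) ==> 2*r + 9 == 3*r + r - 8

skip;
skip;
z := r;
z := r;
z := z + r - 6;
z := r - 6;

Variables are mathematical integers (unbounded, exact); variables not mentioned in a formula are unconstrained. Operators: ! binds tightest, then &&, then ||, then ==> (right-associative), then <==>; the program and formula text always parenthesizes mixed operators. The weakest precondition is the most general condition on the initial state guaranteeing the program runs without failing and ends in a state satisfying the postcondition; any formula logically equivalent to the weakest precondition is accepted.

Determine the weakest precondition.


Working backward. After the program, the postcondition (3*r < -9 || 3*z + r >= -7) ==> 2*r + 9 == 3*r + r - 8 must hold; in canonical form it is (3*r < -9 || r + 3*z >= -7) ==> 2*r == 17.
Before z := r - 6: (3*r < -9 || 4*r >= 11) ==> 2*r == 17
Before z := z + r - 6: (3*r < -9 || 4*r >= 11) ==> 2*r == 17
Before z := r: (3*r < -9 || 4*r >= 11) ==> 2*r == 17
Before z := r: (3*r < -9 || 4*r >= 11) ==> 2*r == 17
Before skip: (3*r < -9 || 4*r >= 11) ==> 2*r == 17
Before skip: (3*r < -9 || 4*r >= 11) ==> 2*r == 17
Answer: WP = (3*r < -9 || 4*r >= 11) ==> 2*r == 17


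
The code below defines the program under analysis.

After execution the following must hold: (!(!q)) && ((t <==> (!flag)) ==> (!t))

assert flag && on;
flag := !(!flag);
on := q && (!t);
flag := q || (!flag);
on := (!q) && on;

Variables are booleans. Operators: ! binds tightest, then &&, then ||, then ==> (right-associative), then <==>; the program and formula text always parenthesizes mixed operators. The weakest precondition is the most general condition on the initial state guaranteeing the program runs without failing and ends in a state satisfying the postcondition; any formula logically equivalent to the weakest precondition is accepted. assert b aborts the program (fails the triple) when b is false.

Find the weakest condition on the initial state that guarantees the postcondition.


Working backward. After the program, the postcondition (!(!q)) && ((t <==> (!flag)) ==> (!t)) must hold; in canonical form it is q && ((t <==> (!flag)) ==> (!t)).
Before on := (!q) && on: q && ((t <==> (!flag)) ==> (!t))
Before flag := q || (!flag): q && ((t <==> (!(q || (!flag)))) ==> (!t))
Before on := q && (!t): q && ((t <==> (!(q || (!flag)))) ==> (!t))
Before flag := !(!flag): q && ((t <==> (!(q || (!flag)))) ==> (!t))
Before assert flag && on: flag && on && q && ((t <==> (!(q || (!flag)))) ==> (!t))
Answer: WP = flag && on && q && ((t <==> (!(q || (!flag)))) ==> (!t))


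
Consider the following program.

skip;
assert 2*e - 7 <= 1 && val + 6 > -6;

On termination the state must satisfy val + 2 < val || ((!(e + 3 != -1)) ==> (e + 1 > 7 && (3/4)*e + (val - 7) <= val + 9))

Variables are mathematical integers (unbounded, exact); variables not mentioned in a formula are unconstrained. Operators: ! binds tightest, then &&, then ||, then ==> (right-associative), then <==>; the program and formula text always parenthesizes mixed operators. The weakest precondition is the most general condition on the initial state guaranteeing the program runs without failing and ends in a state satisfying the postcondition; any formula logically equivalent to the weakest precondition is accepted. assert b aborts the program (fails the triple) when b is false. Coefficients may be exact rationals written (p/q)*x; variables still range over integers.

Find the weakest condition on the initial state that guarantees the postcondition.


Working backward. After the program, the postcondition val + 2 < val || ((!(e + 3 != -1)) ==> (e + 1 > 7 && (3/4)*e + (val - 7) <= val + 9)) must hold; in canonical form it is (!(e != -4)) ==> (e > 6 && (3/4)*e <= 16).
Before assert 2*e - 7 <= 1 && val + 6 > -6: 2*e <= 8 && val > -12 && ((!(e != -4)) ==> (e > 6 && (3/4)*e <= 16))
Before skip: 2*e <= 8 && val > -12 && ((!(e != -4)) ==> (e > 6 && (3/4)*e <= 16))
Answer: WP = 2*e <= 8 && val > -12 && ((!(e != -4)) ==> (e > 6 && (3/4)*e <= 16))


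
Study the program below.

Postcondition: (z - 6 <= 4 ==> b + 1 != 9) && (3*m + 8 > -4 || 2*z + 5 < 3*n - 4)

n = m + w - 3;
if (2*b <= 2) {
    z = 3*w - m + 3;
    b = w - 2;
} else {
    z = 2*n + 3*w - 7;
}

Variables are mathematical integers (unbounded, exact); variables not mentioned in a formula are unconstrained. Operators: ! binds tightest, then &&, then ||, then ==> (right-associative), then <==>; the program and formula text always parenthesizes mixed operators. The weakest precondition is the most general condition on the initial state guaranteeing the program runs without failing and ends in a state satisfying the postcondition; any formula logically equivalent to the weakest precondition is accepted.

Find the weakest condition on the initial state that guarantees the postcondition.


Working backward. After the program, the postcondition (z - 6 <= 4 ==> b + 1 != 9) && (3*m + 8 > -4 || 2*z + 5 < 3*n - 4) must hold; in canonical form it is (z <= 10 ==> b != 8) && (3*m > -12 || 2*z < 3*n - 9).
Then branch requires (3*w <= m + 7 ==> w != 10) && (3*m > -12 || 6*w < 2*m + 3*n - 15); else branch requires (2*n + 3*w <= 17 ==> b != 8) && (3*m > -12 || n + 6*w < 5).
Before the if: (2*b <= 2 ==> ((3*w <= m + 7 ==> w != 10) && (3*m > -12 || 6*w < 2*m + 3*n - 15))) && ((!(2*b <= 2)) ==> ((2*n + 3*w <= 17 ==> b != 8) && (3*m > -12 || n + 6*w < 5)))
Before n := m + w - 3: (2*b <= 2 ==> ((3*w <= m + 7 ==> w != 10) && (3*m > -12 || 3*w < 5*m - 24))) && ((!(2*b <= 2)) ==> ((2*m + 5*w <= 23 ==> b != 8) && (3*m > -12 || m + 7*w < 8)))
Answer: WP = (2*b <= 2 ==> ((3*w <= m + 7 ==> w != 10) && (3*m > -12 || 3*w < 5*m - 24))) && ((!(2*b <= 2)) ==> ((2*m + 5*w <= 23 ==> b != 8) && (3*m > -12 || m + 7*w < 8)))


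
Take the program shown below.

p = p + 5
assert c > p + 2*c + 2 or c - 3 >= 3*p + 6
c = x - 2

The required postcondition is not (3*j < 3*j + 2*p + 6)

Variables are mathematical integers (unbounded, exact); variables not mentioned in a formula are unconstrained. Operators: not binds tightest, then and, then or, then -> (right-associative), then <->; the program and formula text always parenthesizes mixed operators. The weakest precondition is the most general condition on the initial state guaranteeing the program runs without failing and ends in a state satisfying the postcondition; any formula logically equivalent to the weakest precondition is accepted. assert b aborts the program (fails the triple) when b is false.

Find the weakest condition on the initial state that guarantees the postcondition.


Working backward. After the program, the postcondition not (3*j < 3*j + 2*p + 6) must hold; in canonical form it is not (2*p > -6).
Before c := x - 2: not (2*p > -6)
Before assert c > p + 2*c + 2 or c - 3 >= 3*p + 6: (c + p < -2 or c >= 3*p + 9) and (not (2*p > -6))
Before p := p + 5: (c + p < -7 or c >= 3*p + 24) and (not (2*p > -16))
Answer: WP = (c + p < -7 or c >= 3*p + 24) and (not (2*p > -16))


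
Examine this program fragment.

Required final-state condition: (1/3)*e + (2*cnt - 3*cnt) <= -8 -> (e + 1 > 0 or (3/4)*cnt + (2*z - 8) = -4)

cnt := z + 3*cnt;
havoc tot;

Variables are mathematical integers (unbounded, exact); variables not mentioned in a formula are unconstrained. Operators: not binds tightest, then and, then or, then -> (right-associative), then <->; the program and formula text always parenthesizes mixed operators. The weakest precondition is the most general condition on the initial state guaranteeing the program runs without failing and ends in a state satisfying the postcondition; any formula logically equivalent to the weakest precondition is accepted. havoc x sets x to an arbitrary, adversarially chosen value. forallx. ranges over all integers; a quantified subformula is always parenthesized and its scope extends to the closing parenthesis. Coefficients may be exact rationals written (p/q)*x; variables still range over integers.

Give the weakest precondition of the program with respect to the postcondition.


Working backward. After the program, the postcondition (1/3)*e + (2*cnt - 3*cnt) <= -8 -> (e + 1 > 0 or (3/4)*cnt + (2*z - 8) = -4) must hold; in canonical form it is (1/3)*e <= cnt - 8 -> (e > -1 or (3/4)*cnt + 2*z = 4).
Before havoc tot: (1/3)*e <= cnt - 8 -> (e > -1 or (3/4)*cnt + 2*z = 4)
Before cnt := z + 3*cnt: (1/3)*e <= 3*cnt + z - 8 -> (e > -1 or (9/4)*cnt + (11/4)*z = 4)
Answer: WP = (1/3)*e <= 3*cnt + z - 8 -> (e > -1 or (9/4)*cnt + (11/4)*z = 4)


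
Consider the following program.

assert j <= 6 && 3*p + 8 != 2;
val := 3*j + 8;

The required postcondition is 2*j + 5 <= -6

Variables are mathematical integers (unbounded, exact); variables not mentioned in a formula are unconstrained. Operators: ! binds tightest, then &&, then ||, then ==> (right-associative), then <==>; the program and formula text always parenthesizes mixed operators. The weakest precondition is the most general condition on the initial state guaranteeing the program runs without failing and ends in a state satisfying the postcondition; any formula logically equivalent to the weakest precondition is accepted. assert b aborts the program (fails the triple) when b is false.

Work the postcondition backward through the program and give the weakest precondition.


Working backward. After the program, the postcondition 2*j + 5 <= -6 must hold; in canonical form it is 2*j <= -11.
Before val := 3*j + 8: 2*j <= -11
Before assert j <= 6 && 3*p + 8 != 2: j <= 6 && 3*p != -6 && 2*j <= -11
Answer: WP = j <= 6 && 3*p != -6 && 2*j <= -11


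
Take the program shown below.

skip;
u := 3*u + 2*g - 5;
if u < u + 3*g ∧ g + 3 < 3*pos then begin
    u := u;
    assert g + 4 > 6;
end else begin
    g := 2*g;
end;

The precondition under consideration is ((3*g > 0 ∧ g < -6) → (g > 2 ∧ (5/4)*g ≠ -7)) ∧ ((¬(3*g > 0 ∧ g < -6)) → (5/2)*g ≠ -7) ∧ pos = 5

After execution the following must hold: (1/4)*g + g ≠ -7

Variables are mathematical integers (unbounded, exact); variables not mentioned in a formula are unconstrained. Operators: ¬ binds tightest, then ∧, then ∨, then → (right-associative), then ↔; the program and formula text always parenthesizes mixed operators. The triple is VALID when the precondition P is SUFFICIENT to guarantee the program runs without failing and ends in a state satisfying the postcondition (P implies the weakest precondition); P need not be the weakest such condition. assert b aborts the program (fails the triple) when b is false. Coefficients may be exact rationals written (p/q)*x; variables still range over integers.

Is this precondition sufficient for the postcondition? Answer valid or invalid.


Working backward. After the program, the postcondition (1/4)*g + g ≠ -7 must hold; in canonical form it is (5/4)*g ≠ -7.
Then branch requires g > 2 ∧ (5/4)*g ≠ -7; else branch requires (5/2)*g ≠ -7.
Before the if: ((3*g > 0 ∧ g < 3*pos - 3) → (g > 2 ∧ (5/4)*g ≠ -7)) ∧ ((¬(3*g > 0 ∧ g < 3*pos - 3)) → (5/2)*g ≠ -7)
Before u := 3*u + 2*g - 5: ((3*g > 0 ∧ g < 3*pos - 3) → (g > 2 ∧ (5/4)*g ≠ -7)) ∧ ((¬(3*g > 0 ∧ g < 3*pos - 3)) → (5/2)*g ≠ -7)
Before skip: ((3*g > 0 ∧ g < 3*pos - 3) → (g > 2 ∧ (5/4)*g ≠ -7)) ∧ ((¬(3*g > 0 ∧ g < 3*pos - 3)) → (5/2)*g ≠ -7)
The weakest precondition is ((3*g > 0 ∧ g < 3*pos - 3) → (g > 2 ∧ (5/4)*g ≠ -7)) ∧ ((¬(3*g > 0 ∧ g < 3*pos - 3)) → (5/2)*g ≠ -7).
Check whether ((3*g > 0 ∧ g < -6) → (g > 2 ∧ (5/4)*g ≠ -7)) ∧ ((¬(3*g > 0 ∧ g < -6)) → (5/2)*g ≠ -7) ∧ pos = 5 implies it.
Countermodel: at the initial state g = 1, pos = 5, the precondition holds but the weakest precondition fails.
Answer: invalid
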